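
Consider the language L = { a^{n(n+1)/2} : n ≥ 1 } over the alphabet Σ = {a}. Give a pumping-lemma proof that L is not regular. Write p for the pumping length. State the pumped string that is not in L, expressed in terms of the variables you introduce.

a^{p(p+1)/2+k}

Suppose for contradiction that L is regular, and let p be the pumping length.
Take w = a^{p(p+1)/2} ∈ L with |w| = p(p+1)/2 ≥ p.
By the pumping lemma, w = xyz with |xy| ≤ p and |y| ≥ 1.
Then y = a^k for some k with 1 ≤ k ≤ p.
Pump with i = 2: xy^2z = a^{p(p+1)/2+k}. Since 1 ≤ k ≤ p, p(p+1)/2 < p(p+1)/2+k ≤ p(p+1)/2+p < (p+1)(p+2)/2, so p(p+1)/2+k is strictly between consecutive triangular numbers. So xy^2z ∉ L.
This contradicts the pumping lemma, so L is not regular.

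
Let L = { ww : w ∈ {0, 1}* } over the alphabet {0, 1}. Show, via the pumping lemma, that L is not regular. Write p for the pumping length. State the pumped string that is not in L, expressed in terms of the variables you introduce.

0^{p+k} 1^p 0^p 1^p

Assume L is regular. Let p be the pumping length given by the pumping lemma.
Take w = 0^p 1^p 0^p 1^p = uu where u = 0^p1^p; then w ∈ L and |w| = 4p ≥ p.
The pumping lemma gives a decomposition w = xyz where |xy| ≤ p and y is nonempty.
Since the first p symbols of w are all 0's and |xy| ≤ p, y lies entirely in the leading 0-block: y = 0^k for some k with 1 ≤ k ≤ p.
Pump with i = 2: xy^2z = 0^{p+k} 1^p 0^p 1^p, of length 4p+k. Suppose this equals vv. The string starts with 0 and ends with 1, so v does too; thus the boundary between the two copies of v is a 1→0 transition. There is exactly one such transition, at position 2p+k, so |v| = 2p+k and |vv| = 4p+2k ≠ 4p+k since k ≥ 1. So xy^2z ∉ L.
Contradiction. Therefore L is not regular.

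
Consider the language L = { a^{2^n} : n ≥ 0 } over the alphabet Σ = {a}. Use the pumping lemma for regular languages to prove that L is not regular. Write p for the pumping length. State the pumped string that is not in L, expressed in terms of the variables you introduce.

a^{2^p+k}

Assume L is regular. Let p be the pumping length given by the pumping lemma.
Take w = a^{2^p} ∈ L with |w| = 2^p ≥ p.
By the pumping lemma, w = xyz with |xy| ≤ p and y is nonempty.
Then y = a^k for some k with 1 ≤ k ≤ p.
Pump with i = 2: xy^2z = a^{2^p+k}. Since 1 ≤ k ≤ p < 2^p, we have 2^p < 2^p+k < 2^{p+1}, so 2^p+k is not a power of 2. So xy^2z ∉ L.
Contradiction. Therefore L is not regular.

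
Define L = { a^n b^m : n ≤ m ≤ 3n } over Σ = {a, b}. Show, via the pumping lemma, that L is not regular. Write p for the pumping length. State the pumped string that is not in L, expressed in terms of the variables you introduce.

Toward a contradiction, assume L is regular with pumping length p.
Take w = a^p b^p ∈ L (since p ≤ p ≤ 3p), with |w| = 2p ≥ p.
The pumping lemma gives a decomposition w = xyz where |xy| ≤ p and |y| ≥ 1.
Because |xy| ≤ p and w begins with p copies of a, we have y = a^k with 1 ≤ k ≤ p.
Pump with i = 2: xy^2z = a^{p+k} b^p. Now n = p+k > p = m, so the condition n ≤ m fails. Thus xy^2z ∉ L.
This contradicts the pumping lemma, so L is not regular.

a^{p+k} b^p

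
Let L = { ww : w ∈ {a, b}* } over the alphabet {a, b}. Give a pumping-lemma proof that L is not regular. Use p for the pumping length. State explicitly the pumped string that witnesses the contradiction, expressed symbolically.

a^{p+k} b^p a^p b^p

Assume L is regular; let p be its pumping constant.
Take w = a^p b^p a^p b^p = uu where u = a^pb^p; then w ∈ L and |w| = 4p ≥ p.
Write w = xyz as guaranteed by the lemma, with |xy| ≤ p and y is nonempty.
Since the first p symbols of w are all a's and |xy| ≤ p, y lies entirely in the leading a-block: y = a^k for some k with 1 ≤ k ≤ p.
Pump with i = 2: xy^2z = a^{p+k} b^p a^p b^p, of length 4p+k. Suppose this equals vv. The string starts with a and ends with b, so v does too; thus the boundary between the two copies of v is a b→a transition. There is exactly one such transition, at position 2p+k, so |v| = 2p+k and |vv| = 4p+2k ≠ 4p+k since k ≥ 1. So xy^2z ∉ L.
Contradiction. Therefore L is not regular.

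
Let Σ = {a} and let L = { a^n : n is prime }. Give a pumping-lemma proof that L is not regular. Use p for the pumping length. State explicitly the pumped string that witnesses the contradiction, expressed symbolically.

a^{q(1+k)}

Assume L is regular; let p be its pumping constant.
Let q be a prime with q ≥ p+2 (infinitely many primes exist), and take w = a^q ∈ L with |w| = q ≥ p.
The pumping lemma gives a decomposition w = xyz where |xy| ≤ p and |y| ≥ 1.
Then y = a^k for some k with 1 ≤ k ≤ p.
Since 1 ≤ k ≤ p, |xz| = q-k. Pump with i = q+1: |xy^{q+1}z| = (q-k)+(q+1)k = q+qk = q(1+k), which is composite (both factors ≥ 2). So xy^{q+1}z = a^{q(1+k)} ∉ L.
This is a contradiction; hence L is not regular.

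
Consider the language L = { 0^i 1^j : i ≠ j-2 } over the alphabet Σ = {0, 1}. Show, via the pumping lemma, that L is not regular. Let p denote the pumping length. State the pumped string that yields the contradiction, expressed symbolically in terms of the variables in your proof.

0^{p+p!} 1^{p+p!+2}

Toward a contradiction, assume L is regular with pumping length p.
Choose w = 0^p 1^{p+p!+2}. Since p ≠ (p+p!+2)-2 = p+p!, w ∈ L; and |w| ≥ p.
The pumping lemma gives a decomposition w = xyz where |xy| ≤ p and |y| > 0.
Because |xy| ≤ p and w begins with p copies of 0, we have y = 0^k with 1 ≤ k ≤ p.
Since 1 ≤ k ≤ p, k divides p!; set t = 1 + p!/k. Then xy^t z has p + (p!/k)·k = p + p! copies of 0. Now the 0-count is p+p! and (1-count)-2 = (p+p!+2)-2 = p+p!, so i ≠ j-2 fails. So xy^t z = 0^{p+p!} 1^{p+p!+2} ∉ L.
This is a contradiction; hence L is not regular.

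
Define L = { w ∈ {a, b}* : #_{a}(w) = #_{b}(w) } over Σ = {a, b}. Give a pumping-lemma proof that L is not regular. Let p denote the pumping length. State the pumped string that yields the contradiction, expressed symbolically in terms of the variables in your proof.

a^{p+k} b^p

Toward a contradiction, assume L is regular with pumping length p.
Choose w = a^p b^p ∈ L with |w| = 2p ≥ p.
By the pumping lemma, w = xyz with |xy| ≤ p and y is nonempty.
The first p characters of w are a's, so xy (and hence y) consists only of a's. Write y = a^k, 1 ≤ k ≤ p.
Pump with i = 2: xy^2z = a^{p+k} b^p has p+k occurrences of a but only p of b. Since k ≥ 1 the counts differ, so xy^2z ∉ L.
This contradicts the pumping lemma, so L is not regular.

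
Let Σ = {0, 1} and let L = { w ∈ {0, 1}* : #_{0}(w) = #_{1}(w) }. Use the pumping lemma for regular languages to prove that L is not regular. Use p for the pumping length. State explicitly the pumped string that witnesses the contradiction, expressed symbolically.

0^{p+k} 1^p

Assume L is regular; let p be its pumping constant.
Choose w = 0^p 1^p ∈ L with |w| = 2p ≥ p.
By the pumping lemma, w = xyz with |xy| ≤ p and y is nonempty.
The first p characters of w are 0's, so xy (and hence y) consists only of 0's. Write y = 0^k, 1 ≤ k ≤ p.
Pump with i = 2: xy^2z = 0^{p+k} 1^p has p+k occurrences of 0 but only p of 1. Since k ≥ 1 the counts differ, so xy^2z ∉ L.
Contradiction. Therefore L is not regular.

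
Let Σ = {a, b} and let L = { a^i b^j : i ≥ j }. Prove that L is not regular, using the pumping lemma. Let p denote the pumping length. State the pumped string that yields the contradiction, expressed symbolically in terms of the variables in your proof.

Toward a contradiction, assume L is regular with pumping length p.
Choose w = a^p b^p ∈ L, with |w| = 2p ≥ p.
By the pumping lemma, w = xyz with |xy| ≤ p and |y| > 0.
The first p characters of w are a's, so xy (and hence y) consists only of a's. Write y = a^k, 1 ≤ k ≤ p.
Consider xy^0z = xz = a^{p-k} b^p. Since k ≥ 1, the a-count p-k is less than p, so i ≥ j fails; thus xz ∉ L.
Contradiction. Therefore L is not regular.

a^{p-k} b^p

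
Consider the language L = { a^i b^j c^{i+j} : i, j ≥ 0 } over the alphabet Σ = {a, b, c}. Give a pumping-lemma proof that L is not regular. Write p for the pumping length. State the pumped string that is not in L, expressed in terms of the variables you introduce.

Suppose for contradiction that L is regular, and let p be the pumping length.
Take w = a^p b^p c^{2p} ∈ L (with i=j=p, i+j=2p), |w| = 4p ≥ p.
By the pumping lemma, w = xyz with |xy| ≤ p and |y| ≥ 1.
The first p characters of w are a's, so xy (and hence y) consists only of a's. Write y = a^k, 1 ≤ k ≤ p.
Consider xy^2z = a^{p+k} b^p c^{2p}. Now the a- and b-counts sum to 2p+k, but the c-count is 2p ≠ 2p+k. So xy^2z ∉ L.
This contradicts the pumping lemma, so L is not regular.

a^{p+k} b^p c^{2p}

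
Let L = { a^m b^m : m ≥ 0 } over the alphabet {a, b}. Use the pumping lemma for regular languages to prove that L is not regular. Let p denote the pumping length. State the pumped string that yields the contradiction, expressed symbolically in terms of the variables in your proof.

Assume L is regular; let p be its pumping constant.
Let w = a^p b^p ∈ L; note |w| = 2p ≥ p.
By the pumping lemma, w = xyz with |xy| ≤ p and |y| ≥ 1.
Because |xy| ≤ p and w begins with p copies of a, we have y = a^k with 1 ≤ k ≤ p.
Pump with i = 2: xy^2z = a^{p+k} b^p. For this to lie in L we would need p = p+k, which forces k = 0. But k ≥ 1, so xy^2z ∉ L.
This is a contradiction; hence L is not regular.

a^{p+k} b^p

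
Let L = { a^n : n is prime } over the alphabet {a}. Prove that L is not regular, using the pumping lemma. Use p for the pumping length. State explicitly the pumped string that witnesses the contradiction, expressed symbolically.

a^{q(1+k)}

Toward a contradiction, assume L is regular with pumping length p.
Let q be a prime with q ≥ p+2 (infinitely many primes exist), and take w = a^q ∈ L with |w| = q ≥ p.
Write w = xyz as guaranteed by the lemma, with |xy| ≤ p and |y| > 0.
Then y = a^k for some k with 1 ≤ k ≤ p.
Since 1 ≤ k ≤ p, |xz| = q-k. Pump with i = q+1: |xy^{q+1}z| = (q-k)+(q+1)k = q+qk = q(1+k), which is composite (both factors ≥ 2). So xy^{q+1}z = a^{q(1+k)} ∉ L.
This is a contradiction; hence L is not regular.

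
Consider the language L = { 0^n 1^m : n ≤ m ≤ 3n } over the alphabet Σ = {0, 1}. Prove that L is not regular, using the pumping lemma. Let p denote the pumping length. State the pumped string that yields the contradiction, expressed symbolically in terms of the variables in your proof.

0^{p+k} 1^p

Assume L is regular. Let p be the pumping length given by the pumping lemma.
Take w = 0^p 1^p ∈ L (since p ≤ p ≤ 3p), with |w| = 2p ≥ p.
Write w = xyz as guaranteed by the lemma, with |xy| ≤ p and |y| ≥ 1.
Since the first p symbols of w are all 0's and |xy| ≤ p, y lies entirely in the leading 0-block: y = 0^k for some k with 1 ≤ k ≤ p.
Pump with i = 2: xy^2z = 0^{p+k} 1^p. Now n = p+k > p = m, so the condition n ≤ m fails. Thus xy^2z ∉ L.
This is a contradiction; hence L is not regular.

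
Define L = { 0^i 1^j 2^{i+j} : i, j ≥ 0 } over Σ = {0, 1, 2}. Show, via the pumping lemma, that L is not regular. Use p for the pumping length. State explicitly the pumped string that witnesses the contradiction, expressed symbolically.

Assume L is regular. Let p be the pumping length given by the pumping lemma.
Take w = 0^p 1^p 2^{2p} ∈ L (with i=j=p, i+j=2p), |w| = 4p ≥ p.
By the pumping lemma, w = xyz with |xy| ≤ p and |y| > 0.
The first p characters of w are 0's, so xy (and hence y) consists only of 0's. Write y = 0^k, 1 ≤ k ≤ p.
Consider xy^2z = 0^{p+k} 1^p 2^{2p}. Now the 0- and 1-counts sum to 2p+k, but the 2-count is 2p ≠ 2p+k. So xy^2z ∉ L.
This is a contradiction; hence L is not regular.

0^{p+k} 1^p 2^{2p}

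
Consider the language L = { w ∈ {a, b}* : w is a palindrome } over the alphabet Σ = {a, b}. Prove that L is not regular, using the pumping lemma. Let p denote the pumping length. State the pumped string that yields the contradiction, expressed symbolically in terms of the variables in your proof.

a^{p+k} b a^p

Assume L is regular. Let p be the pumping length given by the pumping lemma.
Take w = a^p b a^p, a palindrome of length 2p+1 ≥ p.
Write w = xyz as guaranteed by the lemma, with |xy| ≤ p and y is nonempty.
Because |xy| ≤ p and w begins with p copies of a, we have y = a^k with 1 ≤ k ≤ p.
Pump with i = 2: xy^2z = a^{p+k} b a^p. Its reverse is a^p b a^{p+k}, which differs from xy^2z since k ≥ 1. So xy^2z is not a palindrome and xy^2z ∉ L.
This contradicts the pumping lemma, so L is not regular.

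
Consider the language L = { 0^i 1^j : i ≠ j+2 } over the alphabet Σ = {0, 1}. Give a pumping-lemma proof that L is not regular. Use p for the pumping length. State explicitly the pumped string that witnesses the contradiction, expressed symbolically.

0^{p+p!} 1^{p+p!-2}

Suppose for contradiction that L is regular, and let p be the pumping length.
Choose w = 0^p 1^{p+p!-2}. Since p ≠ (p+p!-2)+2 = p+p!, w ∈ L; and |w| ≥ p.
Write w = xyz as guaranteed by the lemma, with |xy| ≤ p and |y| ≥ 1.
Because |xy| ≤ p and w begins with p copies of 0, we have y = 0^k with 1 ≤ k ≤ p.
Since 1 ≤ k ≤ p, k divides p!; set t = 1 + p!/k. Then xy^t z has p + (p!/k)·k = p + p! copies of 0. Now the 0-count is p+p! and (1-count)+2 = (p+p!-2)+2 = p+p!, so i ≠ j+2 fails. So xy^t z = 0^{p+p!} 1^{p+p!-2} ∉ L.
This contradicts the pumping lemma, so L is not regular.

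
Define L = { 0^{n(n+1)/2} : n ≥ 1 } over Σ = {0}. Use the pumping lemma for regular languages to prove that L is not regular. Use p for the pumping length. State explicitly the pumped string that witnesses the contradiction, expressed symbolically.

0^{p(p+1)/2+k}

Toward a contradiction, assume L is regular with pumping length p.
Take w = 0^{p(p+1)/2} ∈ L with |w| = p(p+1)/2 ≥ p.
By the pumping lemma, w = xyz with |xy| ≤ p and |y| > 0.
Then y = 0^k for some k with 1 ≤ k ≤ p.
Pump with i = 2: xy^2z = 0^{p(p+1)/2+k}. Since 1 ≤ k ≤ p, p(p+1)/2 < p(p+1)/2+k ≤ p(p+1)/2+p < (p+1)(p+2)/2, so p(p+1)/2+k is strictly between consecutive triangular numbers. So xy^2z ∉ L.
Contradiction. Therefore L is not regular.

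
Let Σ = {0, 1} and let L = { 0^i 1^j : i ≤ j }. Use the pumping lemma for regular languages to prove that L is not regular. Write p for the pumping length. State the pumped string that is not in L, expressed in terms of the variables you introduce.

0^{p+k} 1^p

Toward a contradiction, assume L is regular with pumping length p.
Choose w = 0^p 1^p ∈ L, with |w| = 2p ≥ p.
By the pumping lemma, w = xyz with |xy| ≤ p and |y| ≥ 1.
The first p characters of w are 0's, so xy (and hence y) consists only of 0's. Write y = 0^k, 1 ≤ k ≤ p.
Consider xy^2z = 0^{p+k} 1^p. Since k ≥ 1, the 0-count p+k exceeds the 1-count p, so i ≤ j fails; thus xy^2z ∉ L.
Contradiction. Therefore L is not regular.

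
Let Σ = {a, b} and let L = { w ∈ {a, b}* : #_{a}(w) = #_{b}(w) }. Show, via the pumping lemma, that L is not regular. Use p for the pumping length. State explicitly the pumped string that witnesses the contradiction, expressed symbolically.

a^{p+k} b^p

Assume L is regular. Let p be the pumping length given by the pumping lemma.
Choose w = a^p b^p ∈ L with |w| = 2p ≥ p.
The pumping lemma gives a decomposition w = xyz where |xy| ≤ p and y is nonempty.
Because |xy| ≤ p and w begins with p copies of a, we have y = a^k with 1 ≤ k ≤ p.
Pump with i = 2: xy^2z = a^{p+k} b^p has p+k occurrences of a but only p of b. Since k ≥ 1 the counts differ, so xy^2z ∉ L.
This contradicts the pumping lemma, so L is not regular.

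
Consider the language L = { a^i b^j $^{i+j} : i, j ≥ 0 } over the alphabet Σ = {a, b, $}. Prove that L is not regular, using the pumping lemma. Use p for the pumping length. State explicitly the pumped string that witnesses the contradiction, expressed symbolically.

Suppose for contradiction that L is regular, and let p be the pumping length.
Take w = a^p b^p $^{2p} ∈ L (with i=j=p, i+j=2p), |w| = 4p ≥ p.
The pumping lemma gives a decomposition w = xyz where |xy| ≤ p and y is nonempty.
Since the first p symbols of w are all a's and |xy| ≤ p, y lies entirely in the leading a-block: y = a^k for some k with 1 ≤ k ≤ p.
Consider xy^2z = a^{p+k} b^p $^{2p}. Now the a- and b-counts sum to 2p+k, but the $-count is 2p ≠ 2p+k. So xy^2z ∉ L.
This contradicts the pumping lemma, so L is not regular.

a^{p+k} b^p $^{2p}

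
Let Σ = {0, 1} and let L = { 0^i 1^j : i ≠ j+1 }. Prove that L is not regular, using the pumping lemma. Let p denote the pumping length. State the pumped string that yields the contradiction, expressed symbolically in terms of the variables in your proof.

0^{p+p!} 1^{p+p!-1}

Assume L is regular. Let p be the pumping length given by the pumping lemma.
Choose w = 0^p 1^{p+p!-1}. Since p ≠ (p+p!-1)+1 = p+p!, w ∈ L; and |w| ≥ p.
By the pumping lemma, w = xyz with |xy| ≤ p and y is nonempty.
The first p characters of w are 0's, so xy (and hence y) consists only of 0's. Write y = 0^k, 1 ≤ k ≤ p.
Since 1 ≤ k ≤ p, k divides p!; set t = 1 + p!/k. Then xy^t z has p + (p!/k)·k = p + p! copies of 0. Now the 0-count is p+p! and (1-count)+1 = (p+p!-1)+1 = p+p!, so i ≠ j+1 fails. So xy^t z = 0^{p+p!} 1^{p+p!-1} ∉ L.
This is a contradiction; hence L is not regular.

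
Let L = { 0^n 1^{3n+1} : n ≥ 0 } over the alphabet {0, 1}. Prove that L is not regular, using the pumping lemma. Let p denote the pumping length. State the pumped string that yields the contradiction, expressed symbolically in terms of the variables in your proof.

0^{p+k} 1^{3p+1}

Assume L is regular; let p be its pumping constant.
Take w = 0^p 1^{3p+1}. Then w ∈ L and |w| = 4p+1 ≥ p.
The pumping lemma gives a decomposition w = xyz where |xy| ≤ p and |y| > 0.
Since the first p symbols of w are all 0's and |xy| ≤ p, y lies entirely in the leading 0-block: y = 0^k for some k with 1 ≤ k ≤ p.
Pump with i = 2: xy^2z = 0^{p+k} 1^{3p+1}. For this to lie in L we would need 3p+1 = 3(p+k)+1, which forces k = 0. But k ≥ 1, so xy^2z ∉ L.
This is a contradiction; hence L is not regular.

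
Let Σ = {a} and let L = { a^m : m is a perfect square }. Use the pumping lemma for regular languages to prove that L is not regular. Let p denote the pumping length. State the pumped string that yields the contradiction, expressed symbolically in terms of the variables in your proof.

Assume L is regular. Let p be the pumping length given by the pumping lemma.
Take w = a^{p²} ∈ L with |w| = p² ≥ p.
Write w = xyz as guaranteed by the lemma, with |xy| ≤ p and y is nonempty.
Then y = a^k for some k with 1 ≤ k ≤ p.
Pump with i = 2: xy^2z = a^{p²+k}. Since 1 ≤ k ≤ p, p² < p²+k ≤ p²+p < (p+1)², so p²+k lies strictly between consecutive squares and is not a perfect square. So xy^2z ∉ L.
This contradicts the pumping lemma, so L is not regular.

a^{p²+k}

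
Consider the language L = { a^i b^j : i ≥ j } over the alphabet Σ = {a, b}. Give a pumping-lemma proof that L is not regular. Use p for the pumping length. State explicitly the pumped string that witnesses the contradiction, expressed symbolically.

a^{p-k} b^p

Toward a contradiction, assume L is regular with pumping length p.
Choose w = a^p b^p ∈ L, with |w| = 2p ≥ p.
By the pumping lemma, w = xyz with |xy| ≤ p and |y| ≥ 1.
The first p characters of w are a's, so xy (and hence y) consists only of a's. Write y = a^k, 1 ≤ k ≤ p.
Consider xy^0z = xz = a^{p-k} b^p. Since k ≥ 1, the a-count p-k is less than p, so i ≥ j fails; thus xz ∉ L.
Contradiction. Therefore L is not regular.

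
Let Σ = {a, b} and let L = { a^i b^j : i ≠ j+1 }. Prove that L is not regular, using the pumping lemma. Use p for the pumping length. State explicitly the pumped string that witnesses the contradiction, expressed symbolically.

Assume L is regular; let p be its pumping constant.
Choose w = a^p b^{p+p!-1}. Since p ≠ (p+p!-1)+1 = p+p!, w ∈ L; and |w| ≥ p.
Write w = xyz as guaranteed by the lemma, with |xy| ≤ p and y is nonempty.
Since the first p symbols of w are all a's and |xy| ≤ p, y lies entirely in the leading a-block: y = a^k for some k with 1 ≤ k ≤ p.
Since 1 ≤ k ≤ p, k divides p!; set t = 1 + p!/k. Then xy^t z has p + (p!/k)·k = p + p! copies of a. Now the a-count is p+p! and (b-count)+1 = (p+p!-1)+1 = p+p!, so i ≠ j+1 fails. So xy^t z = a^{p+p!} b^{p+p!-1} ∉ L.
This contradicts the pumping lemma, so L is not regular.

a^{p+p!} b^{p+p!-1}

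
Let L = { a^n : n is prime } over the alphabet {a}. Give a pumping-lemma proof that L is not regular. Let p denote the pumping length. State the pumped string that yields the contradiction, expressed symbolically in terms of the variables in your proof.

a^{q(1+k)}

Suppose for contradiction that L is regular, and let p be the pumping length.
Let q be a prime with q ≥ p+2 (infinitely many primes exist), and take w = a^q ∈ L with |w| = q ≥ p.
The pumping lemma gives a decomposition w = xyz where |xy| ≤ p and |y| > 0.
Then y = a^k for some k with 1 ≤ k ≤ p.
Since 1 ≤ k ≤ p, |xz| = q-k. Pump with i = q+1: |xy^{q+1}z| = (q-k)+(q+1)k = q+qk = q(1+k), which is composite (both factors ≥ 2). So xy^{q+1}z = a^{q(1+k)} ∉ L.
This contradicts the pumping lemma, so L is not regular.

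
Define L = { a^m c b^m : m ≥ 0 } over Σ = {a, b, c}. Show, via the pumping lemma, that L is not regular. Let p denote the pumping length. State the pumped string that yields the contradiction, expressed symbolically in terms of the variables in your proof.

Assume L is regular; let p be its pumping constant.
Take w = a^p c b^p ∈ L with |w| = 2p+1 ≥ p.
By the pumping lemma, w = xyz with |xy| ≤ p and |y| ≥ 1.
Since the first p symbols of w are all a's and |xy| ≤ p, y lies entirely in the leading a-block: y = a^k for some k with 1 ≤ k ≤ p.
Pump with i = 2: xy^2z = a^{p+k} c b^p, which would require p+k = p. But k ≥ 1, so xy^2z ∉ L.
This contradicts the pumping lemma, so L is not regular.

a^{p+k} c b^p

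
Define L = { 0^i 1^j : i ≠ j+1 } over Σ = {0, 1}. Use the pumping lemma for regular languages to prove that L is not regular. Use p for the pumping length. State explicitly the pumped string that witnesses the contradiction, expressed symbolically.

Toward a contradiction, assume L is regular with pumping length p.
Choose w = 0^p 1^{p+p!-1}. Since p ≠ (p+p!-1)+1 = p+p!, w ∈ L; and |w| ≥ p.
The pumping lemma gives a decomposition w = xyz where |xy| ≤ p and |y| > 0.
Since the first p symbols of w are all 0's and |xy| ≤ p, y lies entirely in the leading 0-block: y = 0^k for some k with 1 ≤ k ≤ p.
Since 1 ≤ k ≤ p, k divides p!; set t = 1 + p!/k. Then xy^t z has p + (p!/k)·k = p + p! copies of 0. Now the 0-count is p+p! and (1-count)+1 = (p+p!-1)+1 = p+p!, so i ≠ j+1 fails. So xy^t z = 0^{p+p!} 1^{p+p!-1} ∉ L.
This contradicts the pumping lemma, so L is not regular.

0^{p+p!} 1^{p+p!-1}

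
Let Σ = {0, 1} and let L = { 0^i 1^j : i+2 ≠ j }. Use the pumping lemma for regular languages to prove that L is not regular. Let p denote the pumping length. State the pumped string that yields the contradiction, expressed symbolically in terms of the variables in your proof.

0^{p+p!} 1^{p+p!+2}

Assume L is regular; let p be its pumping constant.
Choose w = 0^p 1^{p+p!+2}. Since p ≠ (p+p!+2)-2 = p+p!, w ∈ L; and |w| ≥ p.
The pumping lemma gives a decomposition w = xyz where |xy| ≤ p and |y| > 0.
Since the first p symbols of w are all 0's and |xy| ≤ p, y lies entirely in the leading 0-block: y = 0^k for some k with 1 ≤ k ≤ p.
Since 1 ≤ k ≤ p, k divides p!; set t = 1 + p!/k. Then xy^t z has p + (p!/k)·k = p + p! copies of 0. Now the 0-count is p+p! and (1-count)-2 = (p+p!+2)-2 = p+p!, so i+2 ≠ j fails. So xy^t z = 0^{p+p!} 1^{p+p!+2} ∉ L.
This is a contradiction; hence L is not regular.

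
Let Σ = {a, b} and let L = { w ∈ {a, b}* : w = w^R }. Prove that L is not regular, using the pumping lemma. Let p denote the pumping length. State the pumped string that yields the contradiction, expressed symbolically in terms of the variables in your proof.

Assume L is regular. Let p be the pumping length given by the pumping lemma.
Take w = a^p b a^p, a palindrome of length 2p+1 ≥ p.
By the pumping lemma, w = xyz with |xy| ≤ p and |y| ≥ 1.
The first p characters of w are a's, so xy (and hence y) consists only of a's. Write y = a^k, 1 ≤ k ≤ p.
Pump with i = 2: xy^2z = a^{p+k} b a^p. Its reverse is a^p b a^{p+k}, which differs from xy^2z since k ≥ 1. So xy^2z is not a palindrome and xy^2z ∉ L.
This contradicts the pumping lemma, so L is not regular.

a^{p+k} b a^p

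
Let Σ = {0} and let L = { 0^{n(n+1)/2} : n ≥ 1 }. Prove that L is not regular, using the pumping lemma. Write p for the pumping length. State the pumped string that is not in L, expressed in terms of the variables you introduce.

0^{p(p+1)/2+k}

Assume L is regular; let p be its pumping constant.
Take w = 0^{p(p+1)/2} ∈ L with |w| = p(p+1)/2 ≥ p.
The pumping lemma gives a decomposition w = xyz where |xy| ≤ p and |y| ≥ 1.
Then y = 0^k for some k with 1 ≤ k ≤ p.
Pump with i = 2: xy^2z = 0^{p(p+1)/2+k}. Since 1 ≤ k ≤ p, p(p+1)/2 < p(p+1)/2+k ≤ p(p+1)/2+p < (p+1)(p+2)/2, so p(p+1)/2+k is strictly between consecutive triangular numbers. So xy^2z ∉ L.
This contradicts the pumping lemma, so L is not regular.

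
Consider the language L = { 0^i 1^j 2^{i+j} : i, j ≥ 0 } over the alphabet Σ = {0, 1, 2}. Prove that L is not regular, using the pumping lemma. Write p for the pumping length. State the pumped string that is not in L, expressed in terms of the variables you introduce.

Assume L is regular; let p be its pumping constant.
Take w = 0^p 1^p 2^{2p} ∈ L (with i=j=p, i+j=2p), |w| = 4p ≥ p.
The pumping lemma gives a decomposition w = xyz where |xy| ≤ p and |y| ≥ 1.
The first p characters of w are 0's, so xy (and hence y) consists only of 0's. Write y = 0^k, 1 ≤ k ≤ p.
Consider xy^2z = 0^{p+k} 1^p 2^{2p}. Now the 0- and 1-counts sum to 2p+k, but the 2-count is 2p ≠ 2p+k. So xy^2z ∉ L.
This is a contradiction; hence L is not regular.

0^{p+k} 1^p 2^{2p}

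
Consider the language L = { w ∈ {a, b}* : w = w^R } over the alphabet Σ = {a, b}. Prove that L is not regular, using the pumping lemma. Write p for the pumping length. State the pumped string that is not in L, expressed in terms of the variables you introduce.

a^{p+k} b a^p

Suppose for contradiction that L is regular, and let p be the pumping length.
Take w = a^p b a^p, a palindrome of length 2p+1 ≥ p.
By the pumping lemma, w = xyz with |xy| ≤ p and y is nonempty.
Since the first p symbols of w are all a's and |xy| ≤ p, y lies entirely in the leading a-block: y = a^k for some k with 1 ≤ k ≤ p.
Pump with i = 2: xy^2z = a^{p+k} b a^p. Its reverse is a^p b a^{p+k}, which differs from xy^2z since k ≥ 1. So xy^2z is not a palindrome and xy^2z ∉ L.
This is a contradiction; hence L is not regular.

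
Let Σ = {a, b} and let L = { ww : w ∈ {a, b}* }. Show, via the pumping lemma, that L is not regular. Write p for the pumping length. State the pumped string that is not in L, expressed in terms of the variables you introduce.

Toward a contradiction, assume L is regular with pumping length p.
Take w = a^p b^p a^p b^p = uu where u = a^pb^p; then w ∈ L and |w| = 4p ≥ p.
The pumping lemma gives a decomposition w = xyz where |xy| ≤ p and |y| > 0.
Because |xy| ≤ p and w begins with p copies of a, we have y = a^k with 1 ≤ k ≤ p.
Pump with i = 2: xy^2z = a^{p+k} b^p a^p b^p, of length 4p+k. Suppose this equals vv. The string starts with a and ends with b, so v does too; thus the boundary between the two copies of v is a b→a transition. There is exactly one such transition, at position 2p+k, so |v| = 2p+k and |vv| = 4p+2k ≠ 4p+k since k ≥ 1. So xy^2z ∉ L.
This is a contradiction; hence L is not regular.

a^{p+k} b^p a^p b^p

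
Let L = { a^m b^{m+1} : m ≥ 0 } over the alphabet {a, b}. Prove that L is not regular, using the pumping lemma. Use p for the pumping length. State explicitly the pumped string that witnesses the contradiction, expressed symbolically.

Suppose for contradiction that L is regular, and let p be the pumping length.
Let w = a^p b^{p+1} ∈ L; note |w| = 2p+1 ≥ p.
Write w = xyz as guaranteed by the lemma, with |xy| ≤ p and |y| > 0.
The first p characters of w are a's, so xy (and hence y) consists only of a's. Write y = a^k, 1 ≤ k ≤ p.
Pump with i = 2: xy^2z = a^{p+k} b^{p+1}. For this to lie in L we would need p+1 = (p+k)+1, which forces k = 0. But k ≥ 1, so xy^2z ∉ L.
This is a contradiction; hence L is not regular.

a^{p+k} b^{p+1}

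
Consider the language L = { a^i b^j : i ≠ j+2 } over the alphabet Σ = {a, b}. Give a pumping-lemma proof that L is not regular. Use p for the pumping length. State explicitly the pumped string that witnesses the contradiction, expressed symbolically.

Assume L is regular. Let p be the pumping length given by the pumping lemma.
Choose w = a^p b^{p+p!-2}. Since p ≠ (p+p!-2)+2 = p+p!, w ∈ L; and |w| ≥ p.
Write w = xyz as guaranteed by the lemma, with |xy| ≤ p and y is nonempty.
The first p characters of w are a's, so xy (and hence y) consists only of a's. Write y = a^k, 1 ≤ k ≤ p.
Since 1 ≤ k ≤ p, k divides p!; set t = 1 + p!/k. Then xy^t z has p + (p!/k)·k = p + p! copies of a. Now the a-count is p+p! and (b-count)+2 = (p+p!-2)+2 = p+p!, so i ≠ j+2 fails. So xy^t z = a^{p+p!} b^{p+p!-2} ∉ L.
This is a contradiction; hence L is not regular.

a^{p+p!} b^{p+p!-2}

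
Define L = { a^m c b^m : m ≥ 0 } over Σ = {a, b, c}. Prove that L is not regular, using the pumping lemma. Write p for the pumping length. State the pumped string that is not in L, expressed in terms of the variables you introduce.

a^{p+k} c b^p

Suppose for contradiction that L is regular, and let p be the pumping length.
Take w = a^p c b^p ∈ L with |w| = 2p+1 ≥ p.
The pumping lemma gives a decomposition w = xyz where |xy| ≤ p and |y| > 0.
Since the first p symbols of w are all a's and |xy| ≤ p, y lies entirely in the leading a-block: y = a^k for some k with 1 ≤ k ≤ p.
Pump with i = 2: xy^2z = a^{p+k} c b^p, which would require p+k = p. But k ≥ 1, so xy^2z ∉ L.
Contradiction. Therefore L is not regular.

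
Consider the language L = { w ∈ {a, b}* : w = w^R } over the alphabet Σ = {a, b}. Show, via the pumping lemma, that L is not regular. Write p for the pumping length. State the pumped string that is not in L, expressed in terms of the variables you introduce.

Suppose for contradiction that L is regular, and let p be the pumping length.
Take w = a^p b a^p, a palindrome of length 2p+1 ≥ p.
The pumping lemma gives a decomposition w = xyz where |xy| ≤ p and y is nonempty.
Because |xy| ≤ p and w begins with p copies of a, we have y = a^k with 1 ≤ k ≤ p.
Pump with i = 2: xy^2z = a^{p+k} b a^p. Its reverse is a^p b a^{p+k}, which differs from xy^2z since k ≥ 1. So xy^2z is not a palindrome and xy^2z ∉ L.
Contradiction. Therefore L is not regular.

a^{p+k} b a^p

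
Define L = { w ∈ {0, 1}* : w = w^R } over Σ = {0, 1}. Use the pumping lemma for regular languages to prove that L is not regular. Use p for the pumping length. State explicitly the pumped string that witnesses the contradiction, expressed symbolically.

Assume L is regular. Let p be the pumping length given by the pumping lemma.
Take w = 0^p 1 0^p, a palindrome of length 2p+1 ≥ p.
Write w = xyz as guaranteed by the lemma, with |xy| ≤ p and |y| ≥ 1.
Because |xy| ≤ p and w begins with p copies of 0, we have y = 0^k with 1 ≤ k ≤ p.
Pump with i = 2: xy^2z = 0^{p+k} 1 0^p. Its reverse is 0^p 1 0^{p+k}, which differs from xy^2z since k ≥ 1. So xy^2z is not a palindrome and xy^2z ∉ L.
Contradiction. Therefore L is not regular.

0^{p+k} 1 0^p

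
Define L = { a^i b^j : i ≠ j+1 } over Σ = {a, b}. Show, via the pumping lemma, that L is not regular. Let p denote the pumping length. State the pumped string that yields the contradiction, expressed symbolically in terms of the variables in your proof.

Assume L is regular; let p be its pumping constant.
Choose w = a^p b^{p+p!-1}. Since p ≠ (p+p!-1)+1 = p+p!, w ∈ L; and |w| ≥ p.
Write w = xyz as guaranteed by the lemma, with |xy| ≤ p and |y| > 0.
The first p characters of w are a's, so xy (and hence y) consists only of a's. Write y = a^k, 1 ≤ k ≤ p.
Since 1 ≤ k ≤ p, k divides p!; set t = 1 + p!/k. Then xy^t z has p + (p!/k)·k = p + p! copies of a. Now the a-count is p+p! and (b-count)+1 = (p+p!-1)+1 = p+p!, so i ≠ j+1 fails. So xy^t z = a^{p+p!} b^{p+p!-1} ∉ L.
This is a contradiction; hence L is not regular.

a^{p+p!} b^{p+p!-1}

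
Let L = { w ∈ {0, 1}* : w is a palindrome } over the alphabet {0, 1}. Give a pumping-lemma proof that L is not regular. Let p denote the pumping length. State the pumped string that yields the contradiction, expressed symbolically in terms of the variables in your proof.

0^{p+k} 1 0^p

Assume L is regular. Let p be the pumping length given by the pumping lemma.
Take w = 0^p 1 0^p, a palindrome of length 2p+1 ≥ p.
By the pumping lemma, w = xyz with |xy| ≤ p and y is nonempty.
The first p characters of w are 0's, so xy (and hence y) consists only of 0's. Write y = 0^k, 1 ≤ k ≤ p.
Pump with i = 2: xy^2z = 0^{p+k} 1 0^p. Its reverse is 0^p 1 0^{p+k}, which differs from xy^2z since k ≥ 1. So xy^2z is not a palindrome and xy^2z ∉ L.
This is a contradiction; hence L is not regular.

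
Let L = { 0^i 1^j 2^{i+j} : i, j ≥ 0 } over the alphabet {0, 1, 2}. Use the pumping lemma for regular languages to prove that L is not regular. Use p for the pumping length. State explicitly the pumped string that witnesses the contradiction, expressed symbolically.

0^{p+k} 1^p 2^{2p}

Suppose for contradiction that L is regular, and let p be the pumping length.
Take w = 0^p 1^p 2^{2p} ∈ L (with i=j=p, i+j=2p), |w| = 4p ≥ p.
By the pumping lemma, w = xyz with |xy| ≤ p and |y| ≥ 1.
Because |xy| ≤ p and w begins with p copies of 0, we have y = 0^k with 1 ≤ k ≤ p.
Consider xy^2z = 0^{p+k} 1^p 2^{2p}. Now the 0- and 1-counts sum to 2p+k, but the 2-count is 2p ≠ 2p+k. So xy^2z ∉ L.
Contradiction. Therefore L is not regular.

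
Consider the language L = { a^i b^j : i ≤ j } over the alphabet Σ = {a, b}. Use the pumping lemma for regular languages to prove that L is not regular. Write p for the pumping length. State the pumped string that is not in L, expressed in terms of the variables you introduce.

a^{p+k} b^p

Toward a contradiction, assume L is regular with pumping length p.
Choose w = a^p b^p ∈ L, with |w| = 2p ≥ p.
Write w = xyz as guaranteed by the lemma, with |xy| ≤ p and |y| ≥ 1.
Because |xy| ≤ p and w begins with p copies of a, we have y = a^k with 1 ≤ k ≤ p.
Consider xy^2z = a^{p+k} b^p. Since k ≥ 1, the a-count p+k exceeds the b-count p, so i ≤ j fails; thus xy^2z ∉ L.
This contradicts the pumping lemma, so L is not regular.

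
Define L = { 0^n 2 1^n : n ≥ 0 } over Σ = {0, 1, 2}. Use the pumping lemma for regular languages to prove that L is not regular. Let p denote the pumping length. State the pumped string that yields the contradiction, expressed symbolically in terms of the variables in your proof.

0^{p+k} 2 1^p

Suppose for contradiction that L is regular, and let p be the pumping length.
Take w = 0^p 2 1^p ∈ L with |w| = 2p+1 ≥ p.
By the pumping lemma, w = xyz with |xy| ≤ p and y is nonempty.
Because |xy| ≤ p and w begins with p copies of 0, we have y = 0^k with 1 ≤ k ≤ p.
Pump with i = 2: xy^2z = 0^{p+k} 2 1^p, which would require p+k = p. But k ≥ 1, so xy^2z ∉ L.
Contradiction. Therefore L is not regular.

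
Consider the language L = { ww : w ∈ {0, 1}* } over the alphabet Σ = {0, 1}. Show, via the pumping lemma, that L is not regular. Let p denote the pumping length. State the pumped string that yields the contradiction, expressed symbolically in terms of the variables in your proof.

Toward a contradiction, assume L is regular with pumping length p.
Take w = 0^p 1^p 0^p 1^p = uu where u = 0^p1^p; then w ∈ L and |w| = 4p ≥ p.
Write w = xyz as guaranteed by the lemma, with |xy| ≤ p and y is nonempty.
The first p characters of w are 0's, so xy (and hence y) consists only of 0's. Write y = 0^k, 1 ≤ k ≤ p.
Pump with i = 2: xy^2z = 0^{p+k} 1^p 0^p 1^p, of length 4p+k. Suppose this equals vv. The string starts with 0 and ends with 1, so v does too; thus the boundary between the two copies of v is a 1→0 transition. There is exactly one such transition, at position 2p+k, so |v| = 2p+k and |vv| = 4p+2k ≠ 4p+k since k ≥ 1. So xy^2z ∉ L.
Contradiction. Therefore L is not regular.

0^{p+k} 1^p 0^p 1^p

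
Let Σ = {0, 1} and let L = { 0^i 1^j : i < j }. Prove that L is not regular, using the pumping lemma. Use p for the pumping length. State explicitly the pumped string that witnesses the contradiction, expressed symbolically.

0^{p+k} 1^{p+1}

Toward a contradiction, assume L is regular with pumping length p.
Choose w = 0^p 1^{p+1} ∈ L, with |w| = 2p+1 ≥ p.
By the pumping lemma, w = xyz with |xy| ≤ p and y is nonempty.
The first p characters of w are 0's, so xy (and hence y) consists only of 0's. Write y = 0^k, 1 ≤ k ≤ p.
Consider xy^2z = 0^{p+k} 1^{p+1}. Since k ≥ 1, the 0-count p+k is at least p+1, so i < j fails; thus xy^2z ∉ L.
This contradicts the pumping lemma, so L is not regular.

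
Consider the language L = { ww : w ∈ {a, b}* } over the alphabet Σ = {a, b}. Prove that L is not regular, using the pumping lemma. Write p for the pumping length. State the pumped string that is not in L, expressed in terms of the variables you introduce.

Assume L is regular; let p be its pumping constant.
Take w = a^p b^p a^p b^p = uu where u = a^pb^p; then w ∈ L and |w| = 4p ≥ p.
Write w = xyz as guaranteed by the lemma, with |xy| ≤ p and |y| ≥ 1.
Since the first p symbols of w are all a's and |xy| ≤ p, y lies entirely in the leading a-block: y = a^k for some k with 1 ≤ k ≤ p.
Pump with i = 2: xy^2z = a^{p+k} b^p a^p b^p, of length 4p+k. Suppose this equals vv. The string starts with a and ends with b, so v does too; thus the boundary between the two copies of v is a b→a transition. There is exactly one such transition, at position 2p+k, so |v| = 2p+k and |vv| = 4p+2k ≠ 4p+k since k ≥ 1. So xy^2z ∉ L.
Contradiction. Therefore L is not regular.

a^{p+k} b^p a^p b^p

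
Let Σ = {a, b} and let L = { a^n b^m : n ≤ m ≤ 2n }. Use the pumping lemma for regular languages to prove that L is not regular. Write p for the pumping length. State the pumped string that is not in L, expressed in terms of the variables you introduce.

Toward a contradiction, assume L is regular with pumping length p.
Take w = a^p b^p ∈ L (since p ≤ p ≤ 2p), with |w| = 2p ≥ p.
The pumping lemma gives a decomposition w = xyz where |xy| ≤ p and y is nonempty.
Because |xy| ≤ p and w begins with p copies of a, we have y = a^k with 1 ≤ k ≤ p.
Pump with i = 2: xy^2z = a^{p+k} b^p. Now n = p+k > p = m, so the condition n ≤ m fails. Thus xy^2z ∉ L.
This contradicts the pumping lemma, so L is not regular.

a^{p+k} b^p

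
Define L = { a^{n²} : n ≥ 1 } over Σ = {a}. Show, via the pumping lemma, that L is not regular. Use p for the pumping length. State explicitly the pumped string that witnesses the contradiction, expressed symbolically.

a^{p²+k}

Toward a contradiction, assume L is regular with pumping length p.
Take w = a^{p²} ∈ L with |w| = p² ≥ p.
Write w = xyz as guaranteed by the lemma, with |xy| ≤ p and y is nonempty.
Then y = a^k for some k with 1 ≤ k ≤ p.
Pump with i = 2: xy^2z = a^{p²+k}. Since 1 ≤ k ≤ p, p² < p²+k ≤ p²+p < (p+1)², so p²+k lies strictly between consecutive squares and is not a perfect square. So xy^2z ∉ L.
This contradicts the pumping lemma, so L is not regular.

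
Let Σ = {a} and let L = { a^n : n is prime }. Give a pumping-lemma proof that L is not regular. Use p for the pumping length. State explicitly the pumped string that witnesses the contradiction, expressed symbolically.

a^{q(1+k)}

Suppose for contradiction that L is regular, and let p be the pumping length.
Let q be a prime with q ≥ p+2 (infinitely many primes exist), and take w = a^q ∈ L with |w| = q ≥ p.
Write w = xyz as guaranteed by the lemma, with |xy| ≤ p and |y| ≥ 1.
Then y = a^k for some k with 1 ≤ k ≤ p.
Since 1 ≤ k ≤ p, |xz| = q-k. Pump with i = q+1: |xy^{q+1}z| = (q-k)+(q+1)k = q+qk = q(1+k), which is composite (both factors ≥ 2). So xy^{q+1}z = a^{q(1+k)} ∉ L.
This is a contradiction; hence L is not regular.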